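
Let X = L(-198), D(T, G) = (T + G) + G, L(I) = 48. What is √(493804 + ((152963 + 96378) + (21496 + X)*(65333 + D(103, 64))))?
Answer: √1413253961 ≈ 37593.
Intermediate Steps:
D(T, G) = T + 2*G (D(T, G) = (G + T) + G = T + 2*G)
X = 48
√(493804 + ((152963 + 96378) + (21496 + X)*(65333 + D(103, 64)))) = √(493804 + ((152963 + 96378) + (21496 + 48)*(65333 + (103 + 2*64)))) = √(493804 + (249341 + 21544*(65333 + (103 + 128)))) = √(493804 + (249341 + 21544*(65333 + 231))) = √(493804 + (249341 + 21544*65564)) = √(493804 + (249341 + 1412510816)) = √(493804 + 1412760157) = √1413253961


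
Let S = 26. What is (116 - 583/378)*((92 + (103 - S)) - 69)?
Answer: 2163250/189 ≈ 11446.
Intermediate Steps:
(116 - 583/378)*((92 + (103 - S)) - 69) = (116 - 583/378)*((92 + (103 - 1*26)) - 69) = (116 - 583/378)*((92 + (103 - 26)) - 69) = (116 - 1*583/378)*((92 + 77) - 69) = (116 - 583/378)*(169 - 69) = (43265/378)*100 = 2163250/189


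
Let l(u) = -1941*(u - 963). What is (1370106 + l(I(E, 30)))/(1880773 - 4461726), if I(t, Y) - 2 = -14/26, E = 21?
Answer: -42073878/33552389 ≈ -1.2540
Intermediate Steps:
I(t, Y) = 19/13 (I(t, Y) = 2 - 14/26 = 2 - 14*1/26 = 2 - 7/13 = 19/13)
l(u) = 1869183 - 1941*u (l(u) = -1941*(-963 + u) = 1869183 - 1941*u)
(1370106 + l(I(E, 30)))/(1880773 - 4461726) = (1370106 + (1869183 - 1941*19/13))/(1880773 - 4461726) = (1370106 + (1869183 - 36879/13))/(-2580953) = (1370106 + 24262500/13)*(-1/2580953) = (42073878/13)*(-1/2580953) = -42073878/33552389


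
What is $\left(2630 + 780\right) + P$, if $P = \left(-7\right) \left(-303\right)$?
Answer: $5531$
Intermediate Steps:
$P = 2121$
$\left(2630 + 780\right) + P = \left(2630 + 780\right) + 2121 = 3410 + 2121 = 5531$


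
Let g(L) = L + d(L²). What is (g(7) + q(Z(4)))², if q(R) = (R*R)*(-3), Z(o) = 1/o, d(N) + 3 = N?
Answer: 714025/256 ≈ 2789.2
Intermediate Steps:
d(N) = -3 + N
Z(o) = 1/o
g(L) = -3 + L + L² (g(L) = L + (-3 + L²) = -3 + L + L²)
q(R) = -3*R² (q(R) = R²*(-3) = -3*R²)
(g(7) + q(Z(4)))² = ((-3 + 7 + 7²) - 3*(1/4)²)² = ((-3 + 7 + 49) - 3*(¼)²)² = (53 - 3*1/16)² = (53 - 3/16)² = (845/16)² = 714025/256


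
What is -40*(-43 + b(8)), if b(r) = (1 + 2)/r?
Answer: 1705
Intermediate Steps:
b(r) = 3/r
-40*(-43 + b(8)) = -40*(-43 + 3/8) = -40*(-341/8) = 1705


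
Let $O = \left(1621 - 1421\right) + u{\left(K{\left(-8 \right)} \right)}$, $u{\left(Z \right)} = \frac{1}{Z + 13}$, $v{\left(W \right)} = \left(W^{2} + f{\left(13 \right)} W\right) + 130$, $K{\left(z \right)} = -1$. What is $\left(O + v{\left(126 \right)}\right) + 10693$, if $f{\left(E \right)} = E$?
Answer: $\frac{342445}{12} \approx 28537.0$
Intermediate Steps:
$v{\left(W \right)} = 130 + W^{2} + 13 W$ ($v{\left(W \right)} = \left(W^{2} + 13 W\right) + 130 = 130 + W^{2} + 13 W$)
$u{\left(Z \right)} = \frac{1}{13 + Z}$
$O = \frac{2401}{12}$ ($O = \left(1621 - 1421\right) + \frac{1}{13 - 1} = 200 + \frac{1}{12} = \frac{2401}{12} \approx 200.08$)
$\left(O + v{\left(126 \right)}\right) + 10693 = \left(\frac{2401}{12} + \left(130 + 126^{2} + 13 \cdot 126\right)\right) + 10693 = \left(\frac{2401}{12} + \left(130 + 15876 + 1638\right)\right) + 10693 = \left(\frac{2401}{12} + 17644\right) + 10693 = \frac{214129}{12} + 10693 = \frac{342445}{12}$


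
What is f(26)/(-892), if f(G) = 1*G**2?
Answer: -169/223 ≈ -0.75785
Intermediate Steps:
f(G) = G**2
f(26)/(-892) = 26**2/(-892) = 676*(-1/892) = -169/223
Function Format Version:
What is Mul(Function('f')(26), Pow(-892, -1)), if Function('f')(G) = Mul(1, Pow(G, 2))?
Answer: Rational(-169, 223) ≈ -0.75785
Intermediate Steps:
Function('f')(G) = Pow(G, 2)
Mul(Function('f')(26), Pow(-892, -1)) = Mul(Pow(26, 2), Pow(-892, -1)) = Mul(676, Rational(-1, 892)) = Rational(-169, 223)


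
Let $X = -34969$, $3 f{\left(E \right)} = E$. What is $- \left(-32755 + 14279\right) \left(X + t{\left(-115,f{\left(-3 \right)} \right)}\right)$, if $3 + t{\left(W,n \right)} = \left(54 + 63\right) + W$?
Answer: $-646105720$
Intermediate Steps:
$f{\left(E \right)} = \frac{E}{3}$
$t{\left(W,n \right)} = 114 + W$ ($t{\left(W,n \right)} = -3 + \left(\left(54 + 63\right) + W\right) = -3 + \left(117 + W\right) = 114 + W$)
$- \left(-32755 + 14279\right) \left(X + t{\left(-115,f{\left(-3 \right)} \right)}\right) = - \left(-32755 + 14279\right) \left(-34969 + \left(114 - 115\right)\right) = - \left(-18476\right) \left(-34969 - 1\right) = - \left(-18476\right) \left(-34970\right) = \left(-1\right) 646105720 = -646105720$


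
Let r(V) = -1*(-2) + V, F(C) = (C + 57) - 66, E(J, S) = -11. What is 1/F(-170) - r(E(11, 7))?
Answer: 1610/179 ≈ 8.9944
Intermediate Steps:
F(C) = -9 + C (F(C) = (57 + C) - 66 = -9 + C)
r(V) = 2 + V
1/F(-170) - r(E(11, 7)) = 1/(-9 - 170) - (2 - 11) = 1/(-179) - 1*(-9) = -1/179 + 9 = 1610/179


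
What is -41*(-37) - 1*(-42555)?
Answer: 44072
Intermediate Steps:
-41*(-37) - 1*(-42555) = 1517 + 42555 = 44072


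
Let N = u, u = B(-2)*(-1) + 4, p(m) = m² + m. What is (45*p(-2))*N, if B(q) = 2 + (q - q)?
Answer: 180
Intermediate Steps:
p(m) = m + m²
B(q) = 2 (B(q) = 2 + 0 = 2)
u = 2 (u = 2*(-1) + 4 = -2 + 4 = 2)
N = 2
(45*p(-2))*N = (45*(-2*(1 - 2)))*2 = (45*(-2*(-1)))*2 = (45*2)*2 = 90*2 = 180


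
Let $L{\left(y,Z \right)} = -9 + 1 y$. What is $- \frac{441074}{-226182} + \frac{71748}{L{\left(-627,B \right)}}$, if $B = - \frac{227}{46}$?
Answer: $- \frac{664482628}{5993823} \approx -110.86$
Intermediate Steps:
$B = - \frac{227}{46}$ ($B = \left(-227\right) \frac{1}{46} = - \frac{227}{46} \approx -4.9348$)
$L{\left(y,Z \right)} = -9 + y$
$- \frac{441074}{-226182} + \frac{71748}{L{\left(-627,B \right)}} = - \frac{441074}{-226182} + \frac{71748}{-9 - 627} = \left(-441074\right) \left(- \frac{1}{226182}\right) + \frac{71748}{-636} = \frac{220537}{113091} + 71748 \left(- \frac{1}{636}\right) = \frac{220537}{113091} - \frac{5979}{53} = - \frac{664482628}{5993823}$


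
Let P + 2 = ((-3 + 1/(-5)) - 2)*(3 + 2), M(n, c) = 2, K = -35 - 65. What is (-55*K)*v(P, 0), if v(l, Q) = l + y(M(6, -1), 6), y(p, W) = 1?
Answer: -148500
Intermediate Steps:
K = -100
P = -28 (P = -2 + ((-3 + 1/(-5)) - 2)*(3 + 2) = -2 + ((-3 - ⅕) - 2)*5 = -2 + (-16/5 - 2)*5 = -2 - 26/5*5 = -2 - 26 = -28)
v(l, Q) = 1 + l (v(l, Q) = l + 1 = 1 + l)
(-55*K)*v(P, 0) = (-55*(-100))*(1 - 28) = 5500*(-27) = -148500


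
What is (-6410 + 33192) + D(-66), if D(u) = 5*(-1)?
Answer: 26777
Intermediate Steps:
D(u) = -5
(-6410 + 33192) + D(-66) = (-6410 + 33192) - 5 = 26782 - 5 = 26777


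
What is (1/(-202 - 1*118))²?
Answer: 1/102400 ≈ 9.7656e-6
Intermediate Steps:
(1/(-202 - 1*118))² = (1/(-202 - 118))² = (1/(-320))² = (-1/320)² = 1/102400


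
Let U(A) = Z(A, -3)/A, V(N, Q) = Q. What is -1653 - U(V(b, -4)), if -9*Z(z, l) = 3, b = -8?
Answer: -19837/12 ≈ -1653.1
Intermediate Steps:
Z(z, l) = -1/3 (Z(z, l) = -1/9*3 = -1/3)
U(A) = -1/(3*A)
-1653 - U(V(b, -4)) = -1653 - (-1)/(3*(-4)) = -1653 - (-1)*(-1)/(3*4) = -1653 - 1*1/12 = -1653 - 1/12 = -19837/12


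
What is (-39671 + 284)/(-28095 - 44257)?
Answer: 2073/3808 ≈ 0.54438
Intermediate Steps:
(-39671 + 284)/(-28095 - 44257) = -39387/(-72352) = -39387*(-1/72352) = 2073/3808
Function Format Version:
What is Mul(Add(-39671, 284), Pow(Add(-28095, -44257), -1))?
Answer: Rational(2073, 3808) ≈ 0.54438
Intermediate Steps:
Mul(Add(-39671, 284), Pow(Add(-28095, -44257), -1)) = Mul(-39387, Pow(-72352, -1)) = Mul(-39387, Rational(-1, 72352)) = Rational(2073, 3808)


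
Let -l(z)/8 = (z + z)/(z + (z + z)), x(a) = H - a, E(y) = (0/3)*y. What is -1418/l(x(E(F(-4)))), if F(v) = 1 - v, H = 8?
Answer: 2127/8 ≈ 265.88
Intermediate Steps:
E(y) = 0 (E(y) = (0*(⅓))*y = 0*y = 0)
x(a) = 8 - a
l(z) = -16/3 (l(z) = -8*(z + z)/(z + (z + z)) = -8*2*z/(z + 2*z) = -8*2*z/(3*z) = -8*2*z*1/(3*z) = -8*⅔ = -16/3)
-1418/l(x(E(F(-4)))) = -1418/(-16/3) = -1418*(-3/16) = 2127/8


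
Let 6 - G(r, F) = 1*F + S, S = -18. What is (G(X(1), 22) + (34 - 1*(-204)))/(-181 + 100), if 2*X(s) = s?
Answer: -80/27 ≈ -2.9630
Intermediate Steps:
X(s) = s/2
G(r, F) = 24 - F (G(r, F) = 6 - (1*F - 18) = 6 - (F - 18) = 6 - (-18 + F) = 6 + (18 - F) = 24 - F)
(G(X(1), 22) + (34 - 1*(-204)))/(-181 + 100) = ((24 - 1*22) + (34 - 1*(-204)))/(-181 + 100) = ((24 - 22) + (34 + 204))/(-81) = (2 + 238)*(-1/81) = 240*(-1/81) = -80/27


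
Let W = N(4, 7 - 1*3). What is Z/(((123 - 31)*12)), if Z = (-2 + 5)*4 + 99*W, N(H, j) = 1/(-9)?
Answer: 1/1104 ≈ 0.00090580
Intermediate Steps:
N(H, j) = -1/9
W = -1/9 ≈ -0.11111
Z = 1 (Z = (-2 + 5)*4 + 99*(-1/9) = 3*4 - 11 = 12 - 11 = 1)
Z/(((123 - 31)*12)) = 1/((123 - 31)*12) = 1/(92*12) = 1/1104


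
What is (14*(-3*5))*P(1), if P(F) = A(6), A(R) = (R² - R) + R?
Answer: -7560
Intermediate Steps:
A(R) = R²
P(F) = 36 (P(F) = 6² = 36)
(14*(-3*5))*P(1) = (14*(-3*5))*36 = (14*(-15))*36 = -210*36 = -7560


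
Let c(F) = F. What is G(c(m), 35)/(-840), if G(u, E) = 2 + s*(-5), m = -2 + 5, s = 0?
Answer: -1/420 ≈ -0.0023810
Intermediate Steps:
m = 3
G(u, E) = 2 (G(u, E) = 2 + 0*(-5) = 2 + 0 = 2)
G(c(m), 35)/(-840) = 2/(-840) = 2*(-1/840) = -1/420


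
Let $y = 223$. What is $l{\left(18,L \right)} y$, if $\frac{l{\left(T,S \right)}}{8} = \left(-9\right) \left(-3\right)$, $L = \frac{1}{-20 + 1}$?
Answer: $48168$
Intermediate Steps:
$L = - \frac{1}{19}$ ($L = \frac{1}{-19} = - \frac{1}{19} \approx -0.052632$)
$l{\left(T,S \right)} = 216$ ($l{\left(T,S \right)} = 8 \left(\left(-9\right) \left(-3\right)\right) = 8 \cdot 27 = 216$)
$l{\left(18,L \right)} y = 216 \cdot 223 = 48168$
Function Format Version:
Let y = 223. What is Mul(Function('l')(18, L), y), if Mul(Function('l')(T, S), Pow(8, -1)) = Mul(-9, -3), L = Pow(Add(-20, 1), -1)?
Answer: 48168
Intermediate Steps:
L = Rational(-1, 19) (L = Pow(-19, -1) = Rational(-1, 19) ≈ -0.052632)
Function('l')(T, S) = 216 (Function('l')(T, S) = Mul(8, Mul(-9, -3)) = Mul(8, 27) = 216)
Mul(Function('l')(18, L), y) = Mul(216, 223) = 48168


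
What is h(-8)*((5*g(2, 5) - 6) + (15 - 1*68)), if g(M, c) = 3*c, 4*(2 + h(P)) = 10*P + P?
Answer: -384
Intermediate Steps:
h(P) = -2 + 11*P/4 (h(P) = -2 + (10*P + P)/4 = -2 + (11*P)/4 = -2 + 11*P/4)
h(-8)*((5*g(2, 5) - 6) + (15 - 1*68)) = (-2 + (11/4)*(-8))*((5*(3*5) - 6) + (15 - 1*68)) = (-2 - 22)*((5*15 - 6) + (15 - 68)) = -24*((75 - 6) - 53) = -24*(69 - 53) = -24*16 = -384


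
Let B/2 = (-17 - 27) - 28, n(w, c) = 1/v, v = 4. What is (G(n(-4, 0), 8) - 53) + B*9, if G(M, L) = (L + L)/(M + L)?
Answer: -44453/33 ≈ -1347.1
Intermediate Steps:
n(w, c) = ¼ (n(w, c) = 1/4 = ¼)
G(M, L) = 2*L/(L + M) (G(M, L) = (2*L)/(L + M) = 2*L/(L + M))
B = -144 (B = 2*((-17 - 27) - 28) = 2*(-44 - 28) = 2*(-72) = -144)
(G(n(-4, 0), 8) - 53) + B*9 = (2*8/(8 + ¼) - 53) - 144*9 = (2*8/(33/4) - 53) - 1296 = (2*8*(4/33) - 53) - 1296 = (64/33 - 53) - 1296 = -1685/33 - 1296 = -44453/33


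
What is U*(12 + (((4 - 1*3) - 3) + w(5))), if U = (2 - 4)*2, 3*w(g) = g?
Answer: -140/3 ≈ -46.667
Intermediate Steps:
w(g) = g/3
U = -4 (U = -2*2 = -4)
U*(12 + (((4 - 1*3) - 3) + w(5))) = -4*(12 + (((4 - 1*3) - 3) + (⅓)*5)) = -4*(12 + (((4 - 3) - 3) + 5/3)) = -4*(12 + ((1 - 3) + 5/3)) = -4*(12 + (-2 + 5/3)) = -4*(12 - ⅓) = -4*35/3 = -140/3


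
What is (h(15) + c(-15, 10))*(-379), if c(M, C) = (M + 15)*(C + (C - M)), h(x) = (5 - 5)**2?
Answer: 0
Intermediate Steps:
h(x) = 0 (h(x) = 0**2 = 0)
c(M, C) = (15 + M)*(-M + 2*C)
(h(15) + c(-15, 10))*(-379) = (0 + (-1*(-15)**2 - 15*(-15) + 30*10 + 2*10*(-15)))*(-379) = (0 + (-1*225 + 225 + 300 - 300))*(-379) = (0 + (-225 + 225 + 300 - 300))*(-379) = (0 + 0)*(-379) = 0*(-379) = 0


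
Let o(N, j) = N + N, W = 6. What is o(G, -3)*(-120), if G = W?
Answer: -1440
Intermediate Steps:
G = 6
o(N, j) = 2*N
o(G, -3)*(-120) = (2*6)*(-120) = 12*(-120) = -1440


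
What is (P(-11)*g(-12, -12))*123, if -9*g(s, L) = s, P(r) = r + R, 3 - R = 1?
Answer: -1476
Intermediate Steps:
R = 2 (R = 3 - 1*1 = 3 - 1 = 2)
P(r) = 2 + r (P(r) = r + 2 = 2 + r)
g(s, L) = -s/9
(P(-11)*g(-12, -12))*123 = ((2 - 11)*(-⅑*(-12)))*123 = -9*4/3*123 = -12*123 = -1476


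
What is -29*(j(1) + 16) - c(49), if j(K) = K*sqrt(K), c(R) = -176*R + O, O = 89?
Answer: 8042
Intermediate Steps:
c(R) = 89 - 176*R (c(R) = -176*R + 89 = 89 - 176*R)
j(K) = K**(3/2)
-29*(j(1) + 16) - c(49) = -29*(1**(3/2) + 16) - (89 - 176*49) = -29*(1 + 16) - (89 - 8624) = -29*17 - 1*(-8535) = -493 + 8535 = 8042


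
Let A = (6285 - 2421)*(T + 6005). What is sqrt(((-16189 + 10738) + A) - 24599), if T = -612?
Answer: sqrt(20808502) ≈ 4561.6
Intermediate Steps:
A = 20838552 (A = (6285 - 2421)*(-612 + 6005) = 3864*5393 = 20838552)
sqrt(((-16189 + 10738) + A) - 24599) = sqrt(((-16189 + 10738) + 20838552) - 24599) = sqrt((-5451 + 20838552) - 24599) = sqrt(20833101 - 24599) = sqrt(20808502)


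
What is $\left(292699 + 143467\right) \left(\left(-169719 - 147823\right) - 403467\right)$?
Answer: $-314479611494$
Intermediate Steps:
$\left(292699 + 143467\right) \left(\left(-169719 - 147823\right) - 403467\right) = 436166 \left(\left(-169719 - 147823\right) - 403467\right) = 436166 \left(-317542 - 403467\right) = 436166 \left(-721009\right) = -314479611494$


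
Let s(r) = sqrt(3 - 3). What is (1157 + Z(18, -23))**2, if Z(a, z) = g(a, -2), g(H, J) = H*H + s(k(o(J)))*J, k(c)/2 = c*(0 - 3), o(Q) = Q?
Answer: 2193361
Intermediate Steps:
k(c) = -6*c (k(c) = 2*(c*(0 - 3)) = 2*(c*(-3)) = 2*(-3*c) = -6*c)
s(r) = 0 (s(r) = sqrt(0) = 0)
g(H, J) = H**2 (g(H, J) = H*H + 0*J = H**2 + 0 = H**2)
Z(a, z) = a**2
(1157 + Z(18, -23))**2 = (1157 + 18**2)**2 = (1157 + 324)**2 = 1481**2 = 2193361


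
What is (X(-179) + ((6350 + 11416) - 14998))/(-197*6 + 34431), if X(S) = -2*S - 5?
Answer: 3121/33249 ≈ 0.093868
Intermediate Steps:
X(S) = -5 - 2*S
(X(-179) + ((6350 + 11416) - 14998))/(-197*6 + 34431) = ((-5 - 2*(-179)) + ((6350 + 11416) - 14998))/(-197*6 + 34431) = ((-5 + 358) + (17766 - 14998))/(-1182 + 34431) = (353 + 2768)/33249 = 3121*(1/33249) = 3121/33249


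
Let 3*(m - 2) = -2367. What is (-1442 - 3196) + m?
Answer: -5425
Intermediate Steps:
m = -787 (m = 2 + (⅓)*(-2367) = 2 - 789 = -787)
(-1442 - 3196) + m = (-1442 - 3196) - 787 = -4638 - 787 = -5425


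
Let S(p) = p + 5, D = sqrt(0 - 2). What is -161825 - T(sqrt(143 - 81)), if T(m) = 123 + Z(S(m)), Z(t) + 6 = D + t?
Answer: -161947 - sqrt(62) - I*sqrt(2) ≈ -1.6196e+5 - 1.4142*I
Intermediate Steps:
D = I*sqrt(2) (D = sqrt(-2) = I*sqrt(2) ≈ 1.4142*I)
S(p) = 5 + p
Z(t) = -6 + t + I*sqrt(2) (Z(t) = -6 + (I*sqrt(2) + t) = -6 + (t + I*sqrt(2)) = -6 + t + I*sqrt(2))
T(m) = 122 + m + I*sqrt(2) (T(m) = 123 + (-6 + (5 + m) + I*sqrt(2)) = 123 + (-1 + m + I*sqrt(2)) = 122 + m + I*sqrt(2))
-161825 - T(sqrt(143 - 81)) = -161825 - (122 + sqrt(143 - 81) + I*sqrt(2)) = -161825 - (122 + sqrt(62) + I*sqrt(2)) = -161825 + (-122 - sqrt(62) - I*sqrt(2)) = -161947 - sqrt(62) - I*sqrt(2)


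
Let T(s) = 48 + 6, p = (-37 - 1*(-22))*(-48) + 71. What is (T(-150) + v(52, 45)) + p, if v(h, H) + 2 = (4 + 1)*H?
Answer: 1068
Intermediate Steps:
p = 791 (p = (-37 + 22)*(-48) + 71 = -15*(-48) + 71 = 720 + 71 = 791)
v(h, H) = -2 + 5*H (v(h, H) = -2 + (4 + 1)*H = -2 + 5*H)
T(s) = 54
(T(-150) + v(52, 45)) + p = (54 + (-2 + 5*45)) + 791 = (54 + (-2 + 225)) + 791 = (54 + 223) + 791 = 277 + 791 = 1068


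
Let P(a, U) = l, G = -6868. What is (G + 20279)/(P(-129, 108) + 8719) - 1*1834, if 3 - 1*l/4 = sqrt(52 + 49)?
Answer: -139686426889/76228745 + 53644*sqrt(101)/76228745 ≈ -1832.5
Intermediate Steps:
l = 12 - 4*sqrt(101) (l = 12 - 4*sqrt(52 + 49) = 12 - 4*sqrt(101) ≈ -28.199)
P(a, U) = 12 - 4*sqrt(101)
(G + 20279)/(P(-129, 108) + 8719) - 1*1834 = (-6868 + 20279)/((12 - 4*sqrt(101)) + 8719) - 1*1834 = 13411/(8731 - 4*sqrt(101)) - 1834 = -1834 + 13411/(8731 - 4*sqrt(101))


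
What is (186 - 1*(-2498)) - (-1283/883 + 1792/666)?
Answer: 788836747/294039 ≈ 2682.8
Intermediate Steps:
(186 - 1*(-2498)) - (-1283/883 + 1792/666) = (186 + 2498) - (-1283*1/883 + 1792*(1/666)) = 2684 - (-1283/883 + 896/333) = 2684 - 1*363929/294039 = 2684 - 363929/294039 = 788836747/294039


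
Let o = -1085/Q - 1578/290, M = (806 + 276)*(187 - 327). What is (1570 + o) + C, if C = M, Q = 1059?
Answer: -23020422926/153555 ≈ -1.4992e+5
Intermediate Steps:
M = -151480 (M = 1082*(-140) = -151480)
o = -992876/153555 (o = -1085/1059 - 1578/290 = -1085*1/1059 - 1578*1/290 = -1085/1059 - 789/145 = -992876/153555 ≈ -6.4659)
C = -151480
(1570 + o) + C = (1570 - 992876/153555) - 151480 = 240088474/153555 - 151480 = -23020422926/153555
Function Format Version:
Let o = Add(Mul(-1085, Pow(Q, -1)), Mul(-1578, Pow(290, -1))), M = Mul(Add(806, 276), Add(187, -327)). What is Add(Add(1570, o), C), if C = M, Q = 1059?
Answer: Rational(-23020422926, 153555) ≈ -1.4992e+5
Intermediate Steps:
M = -151480 (M = Mul(1082, -140) = -151480)
o = Rational(-992876, 153555) (o = Add(Mul(-1085, Pow(1059, -1)), Mul(-1578, Pow(290, -1))) = Add(Mul(-1085, Rational(1, 1059)), Mul(-1578, Rational(1, 290))) = Add(Rational(-1085, 1059), Rational(-789, 145)) = Rational(-992876, 153555) ≈ -6.4659)
C = -151480
Add(Add(1570, o), C) = Add(Add(1570, Rational(-992876, 153555)), -151480) = Add(Rational(240088474, 153555), -151480) = Rational(-23020422926, 153555)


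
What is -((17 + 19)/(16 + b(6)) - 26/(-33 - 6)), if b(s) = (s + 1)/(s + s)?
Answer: -1694/597 ≈ -2.8375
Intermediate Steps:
b(s) = (1 + s)/(2*s) (b(s) = (1 + s)/((2*s)) = (1 + s)*(1/(2*s)) = (1 + s)/(2*s))
-((17 + 19)/(16 + b(6)) - 26/(-33 - 6)) = -((17 + 19)/(16 + (1/2)*(1 + 6)/6) - 26/(-33 - 6)) = -(36/(16 + (1/2)*(1/6)*7) - 26/(-39)) = -(36/(16 + 7/12) - 26*(-1/39)) = -(36/(199/12) + 2/3) = -(36*(12/199) + 2/3) = -(432/199 + 2/3) = -1*1694/597 = -1694/597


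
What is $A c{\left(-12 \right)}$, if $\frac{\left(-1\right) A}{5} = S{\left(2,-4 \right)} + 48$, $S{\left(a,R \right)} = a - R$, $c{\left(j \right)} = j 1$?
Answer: $3240$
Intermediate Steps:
$c{\left(j \right)} = j$
$A = -270$ ($A = - 5 \left(\left(2 - -4\right) + 48\right) = - 5 \left(\left(2 + 4\right) + 48\right) = - 5 \left(6 + 48\right) = \left(-5\right) 54 = -270$)
$A c{\left(-12 \right)} = \left(-270\right) \left(-12\right) = 3240$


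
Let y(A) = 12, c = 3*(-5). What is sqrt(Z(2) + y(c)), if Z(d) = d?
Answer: sqrt(14) ≈ 3.7417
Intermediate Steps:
c = -15
sqrt(Z(2) + y(c)) = sqrt(2 + 12) = sqrt(14)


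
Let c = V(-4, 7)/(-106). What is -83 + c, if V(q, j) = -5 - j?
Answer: -4393/53 ≈ -82.887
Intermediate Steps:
c = 6/53 (c = (-5 - 1*7)/(-106) = (-5 - 7)*(-1/106) = -12*(-1/106) = 6/53 ≈ 0.11321)
-83 + c = -83 + 6/53 = -4393/53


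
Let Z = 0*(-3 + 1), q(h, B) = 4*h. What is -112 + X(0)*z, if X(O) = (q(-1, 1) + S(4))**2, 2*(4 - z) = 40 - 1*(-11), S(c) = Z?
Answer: -456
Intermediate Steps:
Z = 0 (Z = 0*(-2) = 0)
S(c) = 0
z = -43/2 (z = 4 - (40 - 1*(-11))/2 = 4 - (40 + 11)/2 = 4 - 1/2*51 = 4 - 51/2 = -43/2 ≈ -21.500)
X(O) = 16 (X(O) = (4*(-1) + 0)**2 = (-4 + 0)**2 = (-4)**2 = 16)
-112 + X(0)*z = -112 + 16*(-43/2) = -112 - 344 = -456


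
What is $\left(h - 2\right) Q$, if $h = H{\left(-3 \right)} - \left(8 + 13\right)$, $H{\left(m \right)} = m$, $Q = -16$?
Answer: $416$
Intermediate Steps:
$h = -24$ ($h = -3 - \left(8 + 13\right) = -3 - 21 = -24$)
$\left(h - 2\right) Q = \left(-24 - 2\right) \left(-16\right) = \left(-26\right) \left(-16\right) = 416$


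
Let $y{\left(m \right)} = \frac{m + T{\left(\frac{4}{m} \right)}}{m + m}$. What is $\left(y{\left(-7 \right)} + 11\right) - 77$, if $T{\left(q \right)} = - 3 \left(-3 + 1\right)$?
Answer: $- \frac{923}{14} \approx -65.929$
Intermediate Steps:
$T{\left(q \right)} = 6$ ($T{\left(q \right)} = \left(-3\right) \left(-2\right) = 6$)
$y{\left(m \right)} = \frac{6 + m}{2 m}$ ($y{\left(m \right)} = \frac{m + 6}{m + m} = \frac{6 + m}{2 m}$)
$\left(y{\left(-7 \right)} + 11\right) - 77 = \left(\frac{6 - 7}{2 \left(-7\right)} + 11\right) - 77 = \left(\frac{1}{2} \left(- \frac{1}{7}\right) \left(-1\right) + 11\right) - 77 = \left(\frac{1}{14} + 11\right) - 77 = \frac{155}{14} - 77 = - \frac{923}{14}$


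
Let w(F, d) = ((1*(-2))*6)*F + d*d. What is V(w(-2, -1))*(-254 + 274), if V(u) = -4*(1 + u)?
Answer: -2080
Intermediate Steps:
w(F, d) = d² - 12*F (w(F, d) = (-2*6)*F + d² = -12*F + d² = d² - 12*F)
V(u) = -4 - 4*u
V(w(-2, -1))*(-254 + 274) = (-4 - 4*((-1)² - 12*(-2)))*(-254 + 274) = (-4 - 4*(1 + 24))*20 = (-4 - 4*25)*20 = (-4 - 100)*20 = -104*20 = -2080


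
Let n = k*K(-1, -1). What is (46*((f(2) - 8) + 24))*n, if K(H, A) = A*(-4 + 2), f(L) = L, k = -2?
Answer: -3312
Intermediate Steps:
K(H, A) = -2*A (K(H, A) = A*(-2) = -2*A)
n = -4 (n = -(-4)*(-1) = -2*2 = -4)
(46*((f(2) - 8) + 24))*n = (46*((2 - 8) + 24))*(-4) = (46*(-6 + 24))*(-4) = (46*18)*(-4) = 828*(-4) = -3312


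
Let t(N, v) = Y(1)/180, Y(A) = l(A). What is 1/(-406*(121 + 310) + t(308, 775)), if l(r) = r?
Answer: -180/31497479 ≈ -5.7147e-6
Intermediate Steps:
Y(A) = A
t(N, v) = 1/180
1/(-406*(121 + 310) + t(308, 775)) = 1/(-406*(121 + 310) + 1/180) = 1/(-406*431 + 1/180) = 1/(-174986 + 1/180) = 1/(-31497479/180) = -180/31497479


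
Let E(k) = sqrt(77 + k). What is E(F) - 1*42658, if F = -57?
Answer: -42658 + 2*sqrt(5) ≈ -42654.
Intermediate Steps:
E(F) - 1*42658 = sqrt(77 - 57) - 1*42658 = sqrt(20) - 42658 = 2*sqrt(5) - 42658 = -42658 + 2*sqrt(5)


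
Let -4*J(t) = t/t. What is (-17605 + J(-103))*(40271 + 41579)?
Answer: -2881979425/2 ≈ -1.4410e+9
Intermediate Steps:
J(t) = -¼ (J(t) = -t/(4*t) = -¼*1 = -¼)
(-17605 + J(-103))*(40271 + 41579) = (-17605 - ¼)*(40271 + 41579) = -70421/4*81850 = -2881979425/2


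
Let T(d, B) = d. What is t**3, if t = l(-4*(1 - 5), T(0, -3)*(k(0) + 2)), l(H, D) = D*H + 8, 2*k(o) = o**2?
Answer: 512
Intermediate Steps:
k(o) = o**2/2
l(H, D) = 8 + D*H
t = 8 (t = 8 + (0*((1/2)*0**2 + 2))*(-4*(1 - 5)) = 8 + (0*((1/2)*0 + 2))*(-4*(-4)) = 8 + (0*(0 + 2))*16 = 8 + (0*2)*16 = 8 + 0*16 = 8 + 0 = 8)
t**3 = 8**3 = 512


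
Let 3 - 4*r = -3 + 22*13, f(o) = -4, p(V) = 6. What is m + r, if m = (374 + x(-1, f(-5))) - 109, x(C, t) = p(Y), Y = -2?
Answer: 201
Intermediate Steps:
x(C, t) = 6
r = -70 (r = ¾ - (-3 + 22*13)/4 = ¾ - (-3 + 286)/4 = ¾ - ¼*283 = ¾ - 283/4 = -70)
m = 271 (m = (374 + 6) - 109 = 380 - 109 = 271)
m + r = 271 - 70 = 201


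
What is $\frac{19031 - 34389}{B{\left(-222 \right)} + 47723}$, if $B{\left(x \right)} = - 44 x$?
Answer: $- \frac{2194}{8213} \approx -0.26714$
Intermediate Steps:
$\frac{19031 - 34389}{B{\left(-222 \right)} + 47723} = \frac{19031 - 34389}{\left(-44\right) \left(-222\right) + 47723} = - \frac{15358}{9768 + 47723} = - \frac{15358}{57491} = \left(-15358\right) \frac{1}{57491} = - \frac{2194}{8213}$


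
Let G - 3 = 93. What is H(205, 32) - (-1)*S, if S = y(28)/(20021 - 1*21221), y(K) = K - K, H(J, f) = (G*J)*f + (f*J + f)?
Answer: 636352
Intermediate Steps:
G = 96 (G = 3 + 93 = 96)
H(J, f) = f + 97*J*f (H(J, f) = (96*J)*f + (f*J + f) = 96*J*f + (J*f + f) = 96*J*f + (f + J*f) = f + 97*J*f)
y(K) = 0
S = 0 (S = 0/(20021 - 1*21221) = 0/(20021 - 21221) = 0/(-1200) = 0*(-1/1200) = 0)
H(205, 32) - (-1)*S = 32*(1 + 97*205) - (-1)*0 = 32*(1 + 19885) - 1*0 = 32*19886 + 0 = 636352 + 0 = 636352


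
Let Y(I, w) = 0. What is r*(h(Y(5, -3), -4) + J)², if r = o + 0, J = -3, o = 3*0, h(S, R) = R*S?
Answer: 0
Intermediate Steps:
o = 0
r = 0 (r = 0 + 0 = 0)
r*(h(Y(5, -3), -4) + J)² = 0*(-4*0 - 3)² = 0*(0 - 3)² = 0*(-3)² = 0*9 = 0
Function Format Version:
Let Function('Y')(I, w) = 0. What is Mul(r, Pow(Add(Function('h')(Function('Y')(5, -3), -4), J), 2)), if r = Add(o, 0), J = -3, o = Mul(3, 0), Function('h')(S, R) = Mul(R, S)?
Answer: 0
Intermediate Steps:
o = 0
r = 0 (r = Add(0, 0) = 0)
Mul(r, Pow(Add(Function('h')(Function('Y')(5, -3), -4), J), 2)) = Mul(0, Pow(Add(Mul(-4, 0), -3), 2)) = Mul(0, Pow(Add(0, -3), 2)) = Mul(0, Pow(-3, 2)) = Mul(0, 9) = 0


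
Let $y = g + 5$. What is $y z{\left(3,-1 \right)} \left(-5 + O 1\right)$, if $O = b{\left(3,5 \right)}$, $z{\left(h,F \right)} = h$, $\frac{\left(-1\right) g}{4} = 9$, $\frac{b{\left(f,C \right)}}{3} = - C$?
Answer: $1860$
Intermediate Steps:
$b{\left(f,C \right)} = - 3 C$ ($b{\left(f,C \right)} = 3 \left(- C\right) = - 3 C$)
$g = -36$ ($g = \left(-4\right) 9 = -36$)
$y = -31$ ($y = -36 + 5 = -31$)
$O = -15$ ($O = \left(-3\right) 5 = -15$)
$y z{\left(3,-1 \right)} \left(-5 + O 1\right) = \left(-31\right) 3 \left(-5 - 15\right) = - 93 \left(-5 - 15\right) = \left(-93\right) \left(-20\right) = 1860$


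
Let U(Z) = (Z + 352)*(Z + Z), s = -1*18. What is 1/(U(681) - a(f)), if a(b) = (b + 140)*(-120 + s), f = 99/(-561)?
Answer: 17/24246108 ≈ 7.0114e-7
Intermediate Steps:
s = -18
U(Z) = 2*Z*(352 + Z) (U(Z) = (352 + Z)*(2*Z) = 2*Z*(352 + Z))
f = -3/17 (f = 99*(-1/561) = -3/17 ≈ -0.17647)
a(b) = -19320 - 138*b (a(b) = (b + 140)*(-120 - 18) = (140 + b)*(-138) = -19320 - 138*b)
1/(U(681) - a(f)) = 1/(2*681*(352 + 681) - (-19320 - 138*(-3/17))) = 1/(2*681*1033 - (-19320 + 414/17)) = 1/(1406946 - 1*(-328026/17)) = 1/(1406946 + 328026/17) = 1/(24246108/17) = 17/24246108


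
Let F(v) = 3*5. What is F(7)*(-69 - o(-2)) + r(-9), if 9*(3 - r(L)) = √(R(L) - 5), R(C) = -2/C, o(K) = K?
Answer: -1002 - I*√43/27 ≈ -1002.0 - 0.24287*I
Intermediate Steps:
F(v) = 15
r(L) = 3 - √(-5 - 2/L)/9 (r(L) = 3 - √(-2/L - 5)/9 = 3 - √(-5 - 2/L)/9)
F(7)*(-69 - o(-2)) + r(-9) = 15*(-69 - 1*(-2)) + (3 - √(-5 - 2/(-9))/9) = 15*(-69 + 2) + (3 - √(-5 - 2*(-⅑))/9) = 15*(-67) + (3 - √(-5 + 2/9)/9) = -1005 + (3 - I*√43/27) = -1002 - I*√43/27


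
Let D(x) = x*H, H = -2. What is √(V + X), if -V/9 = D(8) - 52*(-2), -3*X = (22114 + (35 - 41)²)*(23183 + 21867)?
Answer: 2*I*√748394907/3 ≈ 18238.0*I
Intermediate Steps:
X = -997857500/3 (X = -(22114 + (35 - 41)²)*(23183 + 21867)/3 = -(22114 + (-6)²)*45050/3 = -(22114 + 36)*45050/3 = -22150*45050/3 = -⅓*997857500 = -997857500/3 ≈ -3.3262e+8)
D(x) = -2*x (D(x) = x*(-2) = -2*x)
V = -792 (V = -9*(-2*8 - 52*(-2)) = -9*(-16 + 104) = -9*88 = -792)
√(V + X) = √(-792 - 997857500/3) = √(-997859876/3) = 2*I*√748394907/3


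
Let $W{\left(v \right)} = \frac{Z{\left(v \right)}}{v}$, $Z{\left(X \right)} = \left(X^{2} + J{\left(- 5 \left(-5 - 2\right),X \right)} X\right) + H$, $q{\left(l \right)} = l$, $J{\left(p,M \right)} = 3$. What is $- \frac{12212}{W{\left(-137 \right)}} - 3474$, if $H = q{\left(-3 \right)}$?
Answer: $- \frac{62092226}{18355} \approx -3382.9$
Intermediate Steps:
$H = -3$
$Z{\left(X \right)} = -3 + X^{2} + 3 X$ ($Z{\left(X \right)} = \left(X^{2} + 3 X\right) - 3 = -3 + X^{2} + 3 X$)
$W{\left(v \right)} = \frac{-3 + v^{2} + 3 v}{v}$
$- \frac{12212}{W{\left(-137 \right)}} - 3474 = - \frac{12212}{3 - 137 - \frac{3}{-137}} - 3474 = - \frac{12212}{3 - 137 - - \frac{3}{137}} - 3474 = - \frac{12212}{3 - 137 + \frac{3}{137}} - 3474 = - \frac{12212}{- \frac{18355}{137}} - 3474 = \left(-12212\right) \left(- \frac{137}{18355}\right) - 3474 = \frac{1673044}{18355} - 3474 = - \frac{62092226}{18355}$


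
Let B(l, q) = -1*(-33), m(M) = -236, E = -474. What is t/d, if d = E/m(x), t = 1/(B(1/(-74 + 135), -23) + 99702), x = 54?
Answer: 118/23637195 ≈ 4.9921e-6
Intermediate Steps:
B(l, q) = 33
t = 1/99735 (t = 1/(33 + 99702) = 1/99735 ≈ 1.0027e-5)
d = 237/118 (d = -474/(-236) = -474*(-1/236) = 237/118 ≈ 2.0085)
t/d = 1/(99735*(237/118)) = (1/99735)*(118/237) = 118/23637195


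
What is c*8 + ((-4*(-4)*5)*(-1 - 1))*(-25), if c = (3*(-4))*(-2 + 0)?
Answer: 4192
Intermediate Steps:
c = 24 (c = -12*(-2) = 24)
c*8 + ((-4*(-4)*5)*(-1 - 1))*(-25) = 24*8 + ((-4*(-4)*5)*(-1 - 1))*(-25) = 192 + ((16*5)*(-2))*(-25) = 192 + (80*(-2))*(-25) = 192 - 160*(-25) = 192 + 4000 = 4192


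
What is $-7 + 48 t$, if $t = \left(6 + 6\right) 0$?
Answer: $-7$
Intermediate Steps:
$t = 0$ ($t = 12 \cdot 0 = 0$)
$-7 + 48 t = -7 + 48 \cdot 0 = -7 + 0 = -7$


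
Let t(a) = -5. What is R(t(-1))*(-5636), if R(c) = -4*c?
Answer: -112720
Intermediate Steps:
R(t(-1))*(-5636) = -4*(-5)*(-5636) = 20*(-5636) = -112720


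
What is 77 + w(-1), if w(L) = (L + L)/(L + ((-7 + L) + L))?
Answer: 386/5 ≈ 77.200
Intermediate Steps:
w(L) = 2*L/(-7 + 3*L) (w(L) = (2*L)/(L + (-7 + 2*L)) = (2*L)/(-7 + 3*L) = 2*L/(-7 + 3*L))
77 + w(-1) = 77 + 2*(-1)/(-7 + 3*(-1)) = 77 + 2*(-1)/(-7 - 3) = 77 + 2*(-1)/(-10) = 77 + 2*(-1)*(-1/10) = 77 + 1/5 = 386/5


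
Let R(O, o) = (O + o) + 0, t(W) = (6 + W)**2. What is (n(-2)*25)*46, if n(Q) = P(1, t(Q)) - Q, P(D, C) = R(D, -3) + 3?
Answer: 3450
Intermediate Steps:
R(O, o) = O + o
P(D, C) = D (P(D, C) = (D - 3) + 3 = (-3 + D) + 3 = D)
n(Q) = 1 - Q
(n(-2)*25)*46 = ((1 - 1*(-2))*25)*46 = ((1 + 2)*25)*46 = (3*25)*46 = 75*46 = 3450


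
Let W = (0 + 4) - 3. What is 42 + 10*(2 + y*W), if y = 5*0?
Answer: 62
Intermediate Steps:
y = 0
W = 1 (W = 4 - 3 = 1)
42 + 10*(2 + y*W) = 42 + 10*(2 + 0*1) = 42 + 10*(2 + 0) = 42 + 10*2 = 42 + 20 = 62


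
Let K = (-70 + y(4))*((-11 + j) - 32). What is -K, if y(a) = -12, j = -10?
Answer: -4346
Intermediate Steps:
K = 4346 (K = (-70 - 12)*((-11 - 10) - 32) = -82*(-21 - 32) = -82*(-53) = 4346)
-K = -1*4346 = -4346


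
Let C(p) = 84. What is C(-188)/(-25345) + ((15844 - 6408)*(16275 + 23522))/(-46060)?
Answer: -67983372277/8338505 ≈ -8152.9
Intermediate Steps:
C(-188)/(-25345) + ((15844 - 6408)*(16275 + 23522))/(-46060) = 84/(-25345) + ((15844 - 6408)*(16275 + 23522))/(-46060) = 84*(-1/25345) + (9436*39797)*(-1/46060) = -84/25345 + 375524492*(-1/46060) = -84/25345 - 13411589/1645 = -67983372277/8338505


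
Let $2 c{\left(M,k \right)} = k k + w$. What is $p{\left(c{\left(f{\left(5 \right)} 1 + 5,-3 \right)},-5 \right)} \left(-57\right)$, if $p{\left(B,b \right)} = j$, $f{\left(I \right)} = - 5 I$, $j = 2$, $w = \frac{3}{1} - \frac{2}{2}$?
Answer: $-114$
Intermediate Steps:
$w = 2$ ($w = 3 \cdot 1 - 1 = 3 - 1 = 2$)
$c{\left(M,k \right)} = 1 + \frac{k^{2}}{2}$ ($c{\left(M,k \right)} = \frac{k k + 2}{2} = \frac{k^{2} + 2}{2} = \frac{2 + k^{2}}{2} = 1 + \frac{k^{2}}{2}$)
$p{\left(B,b \right)} = 2$
$p{\left(c{\left(f{\left(5 \right)} 1 + 5,-3 \right)},-5 \right)} \left(-57\right) = 2 \left(-57\right) = -114$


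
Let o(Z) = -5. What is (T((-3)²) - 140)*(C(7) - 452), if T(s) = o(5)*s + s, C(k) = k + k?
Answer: 77088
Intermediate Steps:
C(k) = 2*k
T(s) = -4*s (T(s) = -5*s + s = -4*s)
(T((-3)²) - 140)*(C(7) - 452) = (-4*(-3)² - 140)*(2*7 - 452) = (-4*9 - 140)*(14 - 452) = (-36 - 140)*(-438) = -176*(-438) = 77088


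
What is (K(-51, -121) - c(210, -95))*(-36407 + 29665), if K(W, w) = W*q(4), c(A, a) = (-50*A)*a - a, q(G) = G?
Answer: 6727160858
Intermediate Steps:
c(A, a) = -a - 50*A*a (c(A, a) = -50*A*a - a = -a - 50*A*a)
K(W, w) = 4*W (K(W, w) = W*4 = 4*W)
(K(-51, -121) - c(210, -95))*(-36407 + 29665) = (4*(-51) - (-1)*(-95)*(1 + 50*210))*(-36407 + 29665) = (-204 - (-1)*(-95)*(1 + 10500))*(-6742) = (-204 - (-1)*(-95)*10501)*(-6742) = (-204 - 1*997595)*(-6742) = (-204 - 997595)*(-6742) = -997799*(-6742) = 6727160858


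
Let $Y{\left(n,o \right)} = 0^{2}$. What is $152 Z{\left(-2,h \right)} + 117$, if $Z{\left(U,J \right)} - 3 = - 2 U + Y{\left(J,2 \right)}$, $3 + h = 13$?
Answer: $1181$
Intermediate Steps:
$h = 10$ ($h = -3 + 13 = 10$)
$Y{\left(n,o \right)} = 0$
$Z{\left(U,J \right)} = 3 - 2 U$ ($Z{\left(U,J \right)} = 3 + \left(- 2 U + 0\right) = 3 - 2 U$)
$152 Z{\left(-2,h \right)} + 117 = 152 \left(3 - -4\right) + 117 = 152 \left(3 + 4\right) + 117 = 152 \cdot 7 + 117 = 1064 + 117 = 1181$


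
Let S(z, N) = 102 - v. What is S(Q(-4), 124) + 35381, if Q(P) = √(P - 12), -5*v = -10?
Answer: 35481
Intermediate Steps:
v = 2 (v = -⅕*(-10) = 2)
Q(P) = √(-12 + P)
S(z, N) = 100 (S(z, N) = 102 - 1*2 = 102 - 2 = 100)
S(Q(-4), 124) + 35381 = 100 + 35381 = 35481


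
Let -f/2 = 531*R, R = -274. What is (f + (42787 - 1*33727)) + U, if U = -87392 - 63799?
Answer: 148857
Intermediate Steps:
U = -151191
f = 290988 (f = -1062*(-274) = -2*(-145494) = 290988)
(f + (42787 - 1*33727)) + U = (290988 + (42787 - 1*33727)) - 151191 = (290988 + (42787 - 33727)) - 151191 = (290988 + 9060) - 151191 = 300048 - 151191 = 148857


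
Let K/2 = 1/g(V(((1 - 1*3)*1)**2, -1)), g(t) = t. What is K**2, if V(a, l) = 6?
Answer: 1/9 ≈ 0.11111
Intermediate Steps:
K = 1/3 (K = 2/6 = 2*(1/6) = 1/3 ≈ 0.33333)
K**2 = (1/3)**2 = 1/9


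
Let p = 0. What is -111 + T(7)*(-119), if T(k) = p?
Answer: -111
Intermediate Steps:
T(k) = 0
-111 + T(7)*(-119) = -111 + 0*(-119) = -111 + 0 = -111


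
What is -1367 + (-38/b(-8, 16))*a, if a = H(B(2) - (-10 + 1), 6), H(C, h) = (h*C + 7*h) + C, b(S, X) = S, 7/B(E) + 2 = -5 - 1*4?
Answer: -19567/22 ≈ -889.41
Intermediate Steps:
B(E) = -7/11 (B(E) = 7/(-2 + (-5 - 1*4)) = 7/(-2 + (-5 - 4)) = 7/(-2 - 9) = 7/(-11) = 7*(-1/11) = -7/11)
H(C, h) = C + 7*h + C*h (H(C, h) = (C*h + 7*h) + C = (7*h + C*h) + C = C + 7*h + C*h)
a = 1106/11 (a = (-7/11 - (-10 + 1)) + 7*6 + (-7/11 - (-10 + 1))*6 = (-7/11 - 1*(-9)) + 42 + (-7/11 - 1*(-9))*6 = (-7/11 + 9) + 42 + (-7/11 + 9)*6 = 92/11 + 42 + (92/11)*6 = 92/11 + 42 + 552/11 = 1106/11 ≈ 100.55)
-1367 + (-38/b(-8, 16))*a = -1367 - 38/(-8)*(1106/11) = -1367 - 38*(-⅛)*(1106/11) = -1367 + (19/4)*(1106/11) = -1367 + 10507/22 = -19567/22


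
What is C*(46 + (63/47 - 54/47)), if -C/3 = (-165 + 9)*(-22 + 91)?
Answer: 70105932/47 ≈ 1.4916e+6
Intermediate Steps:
C = 32292 (C = -3*(-165 + 9)*(-22 + 91) = -(-468)*69 = -3*(-10764) = 32292)
C*(46 + (63/47 - 54/47)) = 32292*(46 + (63/47 - 54/47)) = 32292*(46 + 9/47) = 32292*(2171/47) = 70105932/47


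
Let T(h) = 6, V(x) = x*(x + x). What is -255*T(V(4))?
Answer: -1530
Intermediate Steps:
V(x) = 2*x² (V(x) = x*(2*x) = 2*x²)
-255*T(V(4)) = -255*6 = -1530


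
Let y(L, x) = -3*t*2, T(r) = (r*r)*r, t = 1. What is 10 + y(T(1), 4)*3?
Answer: -8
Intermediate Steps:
T(r) = r³ (T(r) = r²*r = r³)
y(L, x) = -6 (y(L, x) = -3*1*2 = -3*2 = -6)
10 + y(T(1), 4)*3 = 10 - 6*3 = 10 - 18 = -8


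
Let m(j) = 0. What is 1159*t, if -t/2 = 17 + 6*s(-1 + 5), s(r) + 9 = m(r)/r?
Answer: 85766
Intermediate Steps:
s(r) = -9 (s(r) = -9 + 0/r = -9 + 0 = -9)
t = 74 (t = -2*(17 + 6*(-9)) = -2*(17 - 54) = -2*(-37) = 74)
1159*t = 1159*74 = 85766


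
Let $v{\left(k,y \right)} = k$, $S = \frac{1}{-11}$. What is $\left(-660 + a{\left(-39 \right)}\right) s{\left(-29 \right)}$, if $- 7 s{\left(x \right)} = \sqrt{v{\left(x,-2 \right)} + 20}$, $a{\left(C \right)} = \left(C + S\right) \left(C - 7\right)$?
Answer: $- \frac{37560 i}{77} \approx - 487.79 i$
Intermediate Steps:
$S = - \frac{1}{11} \approx -0.090909$
$a{\left(C \right)} = \left(-7 + C\right) \left(- \frac{1}{11} + C\right)$ ($a{\left(C \right)} = \left(C - \frac{1}{11}\right) \left(C - 7\right) = \left(- \frac{1}{11} + C\right) \left(-7 + C\right) = \left(-7 + C\right) \left(- \frac{1}{11} + C\right)$)
$s{\left(x \right)} = - \frac{\sqrt{20 + x}}{7}$ ($s{\left(x \right)} = - \frac{\sqrt{x + 20}}{7} = - \frac{\sqrt{20 + x}}{7}$)
$\left(-660 + a{\left(-39 \right)}\right) s{\left(-29 \right)} = \left(-660 + \left(\frac{7}{11} + \left(-39\right)^{2} - - \frac{3042}{11}\right)\right) \left(- \frac{\sqrt{20 - 29}}{7}\right) = \left(-660 + \left(\frac{7}{11} + 1521 + \frac{3042}{11}\right)\right) \left(- \frac{\sqrt{-9}}{7}\right) = \left(-660 + \frac{19780}{11}\right) \left(- \frac{3 i}{7}\right) = \frac{12520 \left(- \frac{3 i}{7}\right)}{11} = - \frac{37560 i}{77}$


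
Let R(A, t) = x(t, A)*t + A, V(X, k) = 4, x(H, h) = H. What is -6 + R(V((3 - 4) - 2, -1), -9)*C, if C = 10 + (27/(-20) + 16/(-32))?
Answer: 2747/4 ≈ 686.75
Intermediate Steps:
R(A, t) = A + t² (R(A, t) = t*t + A = t² + A = A + t²)
C = 163/20 (C = 10 + (27*(-1/20) + 16*(-1/32)) = 10 + (-27/20 - ½) = 10 - 37/20 = 163/20 ≈ 8.1500)
-6 + R(V((3 - 4) - 2, -1), -9)*C = -6 + (4 + (-9)²)*(163/20) = -6 + (4 + 81)*(163/20) = -6 + 85*(163/20) = -6 + 2771/4 = 2747/4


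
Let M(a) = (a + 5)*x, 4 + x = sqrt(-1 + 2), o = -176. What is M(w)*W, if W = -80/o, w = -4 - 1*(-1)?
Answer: -30/11 ≈ -2.7273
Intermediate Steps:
x = -3 (x = -4 + sqrt(-1 + 2) = -4 + sqrt(1) = -4 + 1 = -3)
w = -3 (w = -4 + 1 = -3)
W = 5/11 (W = -80/(-176) = -80*(-1/176) = 5/11 ≈ 0.45455)
M(a) = -15 - 3*a (M(a) = (a + 5)*(-3) = (5 + a)*(-3) = -15 - 3*a)
M(w)*W = (-15 - 3*(-3))*(5/11) = (-15 + 9)*(5/11) = -6*5/11 = -30/11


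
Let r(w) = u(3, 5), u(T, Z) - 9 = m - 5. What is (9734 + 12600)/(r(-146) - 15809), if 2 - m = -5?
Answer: -11167/7899 ≈ -1.4137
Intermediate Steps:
m = 7 (m = 2 - 1*(-5) = 2 + 5 = 7)
u(T, Z) = 11 (u(T, Z) = 9 + (7 - 5) = 9 + 2 = 11)
r(w) = 11
(9734 + 12600)/(r(-146) - 15809) = (9734 + 12600)/(11 - 15809) = 22334/(-15798) = 22334*(-1/15798) = -11167/7899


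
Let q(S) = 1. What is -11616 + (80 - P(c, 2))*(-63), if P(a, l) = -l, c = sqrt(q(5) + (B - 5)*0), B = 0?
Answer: -16782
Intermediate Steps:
c = 1 (c = sqrt(1 + (0 - 5)*0) = sqrt(1 - 5*0) = sqrt(1 + 0) = sqrt(1) = 1)
-11616 + (80 - P(c, 2))*(-63) = -11616 + (80 - (-1)*2)*(-63) = -11616 + (80 - 1*(-2))*(-63) = -11616 + (80 + 2)*(-63) = -11616 + 82*(-63) = -11616 - 5166 = -16782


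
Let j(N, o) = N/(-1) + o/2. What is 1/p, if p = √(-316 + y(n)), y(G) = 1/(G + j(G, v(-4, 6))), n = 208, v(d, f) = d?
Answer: -I*√1266/633 ≈ -0.05621*I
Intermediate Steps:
j(N, o) = o/2 - N (j(N, o) = N*(-1) + o*(½) = -N + o/2 = o/2 - N)
y(G) = -½ (y(G) = 1/(G + ((½)*(-4) - G)) = 1/(G + (-2 - G)) = 1/(-2) = -½)
p = I*√1266/2 (p = √(-316 - ½) = √(-633/2) = I*√1266/2 ≈ 17.79*I)
1/p = 1/(I*√1266/2) = -I*√1266/633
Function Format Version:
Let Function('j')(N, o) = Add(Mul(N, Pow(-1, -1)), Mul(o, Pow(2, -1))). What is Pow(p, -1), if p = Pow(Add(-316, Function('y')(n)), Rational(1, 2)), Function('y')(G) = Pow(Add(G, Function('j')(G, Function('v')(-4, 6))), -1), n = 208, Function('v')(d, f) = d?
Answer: Mul(Rational(-1, 633), I, Pow(1266, Rational(1, 2))) ≈ Mul(-0.056210, I)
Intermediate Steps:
Function('j')(N, o) = Add(Mul(Rational(1, 2), o), Mul(-1, N)) (Function('j')(N, o) = Add(Mul(N, -1), Mul(o, Rational(1, 2))) = Add(Mul(-1, N), Mul(Rational(1, 2), o)) = Add(Mul(Rational(1, 2), o), Mul(-1, N)))
Function('y')(G) = Rational(-1, 2) (Function('y')(G) = Pow(Add(G, Add(Mul(Rational(1, 2), -4), Mul(-1, G))), -1) = Pow(Add(G, Add(-2, Mul(-1, G))), -1) = Pow(-2, -1) = Rational(-1, 2))
p = Mul(Rational(1, 2), I, Pow(1266, Rational(1, 2))) (p = Pow(Add(-316, Rational(-1, 2)), Rational(1, 2)) = Pow(Rational(-633, 2), Rational(1, 2)) = Mul(Rational(1, 2), I, Pow(1266, Rational(1, 2))) ≈ Mul(17.790, I))
Pow(p, -1) = Pow(Mul(Rational(1, 2), I, Pow(1266, Rational(1, 2))), -1) = Mul(Rational(-1, 633), I, Pow(1266, Rational(1, 2)))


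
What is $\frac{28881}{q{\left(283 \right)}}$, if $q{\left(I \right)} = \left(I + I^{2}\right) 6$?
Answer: $\frac{9627}{160744} \approx 0.05989$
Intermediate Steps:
$q{\left(I \right)} = 6 I + 6 I^{2}$
$\frac{28881}{q{\left(283 \right)}} = \frac{28881}{6 \cdot 283 \left(1 + 283\right)} = \frac{28881}{6 \cdot 283 \cdot 284} = \frac{28881}{482232} = 28881 \cdot \frac{1}{482232} = \frac{9627}{160744}$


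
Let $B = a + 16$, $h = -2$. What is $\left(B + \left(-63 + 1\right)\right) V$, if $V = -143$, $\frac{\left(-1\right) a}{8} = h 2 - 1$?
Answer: $858$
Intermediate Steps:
$a = 40$ ($a = - 8 \left(\left(-2\right) 2 - 1\right) = - 8 \left(-4 - 1\right) = \left(-8\right) \left(-5\right) = 40$)
$B = 56$ ($B = 40 + 16 = 56$)
$\left(B + \left(-63 + 1\right)\right) V = \left(56 + \left(-63 + 1\right)\right) \left(-143\right) = \left(56 - 62\right) \left(-143\right) = \left(-6\right) \left(-143\right) = 858$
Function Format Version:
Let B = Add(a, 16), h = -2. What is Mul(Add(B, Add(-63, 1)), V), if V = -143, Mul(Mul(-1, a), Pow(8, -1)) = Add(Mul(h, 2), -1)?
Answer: 858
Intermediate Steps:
a = 40 (a = Mul(-8, Add(Mul(-2, 2), -1)) = Mul(-8, Add(-4, -1)) = Mul(-8, -5) = 40)
B = 56 (B = Add(40, 16) = 56)
Mul(Add(B, Add(-63, 1)), V) = Mul(Add(56, Add(-63, 1)), -143) = Mul(Add(56, -62), -143) = Mul(-6, -143) = 858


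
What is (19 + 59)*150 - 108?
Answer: 11592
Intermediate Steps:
(19 + 59)*150 - 108 = 78*150 - 108 = 11700 - 108 = 11592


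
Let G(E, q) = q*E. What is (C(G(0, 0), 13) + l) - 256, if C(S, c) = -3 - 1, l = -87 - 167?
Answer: -514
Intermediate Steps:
l = -254
G(E, q) = E*q
C(S, c) = -4
(C(G(0, 0), 13) + l) - 256 = (-4 - 254) - 256 = -258 - 256 = -514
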